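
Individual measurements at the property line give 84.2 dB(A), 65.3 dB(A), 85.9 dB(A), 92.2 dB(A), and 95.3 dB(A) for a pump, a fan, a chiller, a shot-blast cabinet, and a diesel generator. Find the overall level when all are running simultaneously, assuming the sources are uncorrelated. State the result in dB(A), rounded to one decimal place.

97.6 dB(A)

Incoherent sources combine by intensity addition: L_total = 10·log₁₀(Σ 10^(L_i/10)).
Σ 10^(L/10) = 10^(84.2/10) + 10^(65.3/10) + 10^(85.9/10) + 10^(92.2/10) + 10^(95.3/10) = 5.703e+09.
L_total = 10·log₁₀(5.703e+09) = 97.56 dB(A).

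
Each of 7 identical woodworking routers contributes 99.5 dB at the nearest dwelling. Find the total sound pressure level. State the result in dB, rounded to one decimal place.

108.0 dB

N identical incoherent sources raise the level by 10·log₁₀ N.
L_total = 99.5 + 10·log₁₀(7) = 99.5 + 8.451 = 107.95 dB.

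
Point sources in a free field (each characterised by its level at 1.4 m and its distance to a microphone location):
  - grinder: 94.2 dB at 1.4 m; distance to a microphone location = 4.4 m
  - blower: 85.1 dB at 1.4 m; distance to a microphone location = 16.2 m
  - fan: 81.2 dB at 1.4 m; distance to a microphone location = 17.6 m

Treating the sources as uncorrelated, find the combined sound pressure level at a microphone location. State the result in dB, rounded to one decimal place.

84.3 dB

Propagate each source to the receiver with L = L_ref − 20·log₁₀(r/r_ref), then add intensities.
grinder: 94.2 − 20·log₁₀(4.4/1.4) = 94.2 − 9.95 = 84.25 dB.
blower: 85.1 − 20·log₁₀(16.2/1.4) = 85.1 − 21.27 = 63.83 dB.
fan: 81.2 − 20·log₁₀(17.6/1.4) = 81.2 − 21.99 = 59.21 dB.
Σ 10^(L/10) = 2.695e+08 → L_total = 10·log₁₀(2.695e+08) = 84.31 dB.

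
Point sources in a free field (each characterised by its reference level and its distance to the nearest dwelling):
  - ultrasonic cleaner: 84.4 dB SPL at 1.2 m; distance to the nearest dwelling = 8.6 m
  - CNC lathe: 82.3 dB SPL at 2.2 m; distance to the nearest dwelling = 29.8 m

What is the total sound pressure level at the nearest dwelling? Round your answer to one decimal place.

Propagate each source to the receiver with L = L_ref − 20·log₁₀(r/r_ref), then add intensities.
ultrasonic cleaner: 84.4 − 20·log₁₀(8.6/1.2) = 84.4 − 17.11 = 67.29 dB SPL.
CNC lathe: 82.3 − 20·log₁₀(29.8/2.2) = 82.3 − 22.64 = 59.66 dB SPL.
Σ 10^(L/10) = 6.288e+06 → L_total = 10·log₁₀(6.288e+06) = 67.99 dB SPL.

68.0 dB SPL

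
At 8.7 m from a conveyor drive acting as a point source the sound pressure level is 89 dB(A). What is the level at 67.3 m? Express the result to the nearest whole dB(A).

For a point source, L₂ = L₁ − 20·log₁₀(r₂/r₁).
L₂ = 89 − 20·log₁₀(67.3/8.7) = 89 − 17.770 = 71.23 dB(A).

71 dB(A)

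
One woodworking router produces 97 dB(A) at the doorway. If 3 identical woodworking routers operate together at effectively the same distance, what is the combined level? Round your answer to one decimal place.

L_total = L₁ + 10·log₁₀ N for N identical incoherent sources.
L_total = 97 + 10·log₁₀(3) = 97 + 4.771 = 101.77 dB(A).

101.8 dB(A)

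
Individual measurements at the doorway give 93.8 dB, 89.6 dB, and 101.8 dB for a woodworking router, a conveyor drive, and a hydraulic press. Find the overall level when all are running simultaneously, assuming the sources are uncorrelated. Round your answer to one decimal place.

Incoherent sources combine by intensity addition: L_total = 10·log₁₀(Σ 10^(L_i/10)).
Σ 10^(L/10) = 10^(93.8/10) + 10^(89.6/10) + 10^(101.8/10) = 1.845e+10.
L_total = 10·log₁₀(1.845e+10) = 102.66 dB.

102.7 dB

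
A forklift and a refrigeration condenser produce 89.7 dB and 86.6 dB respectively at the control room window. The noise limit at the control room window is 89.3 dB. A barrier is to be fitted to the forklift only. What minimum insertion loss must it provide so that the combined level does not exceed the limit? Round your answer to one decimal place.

3.7 dB

Everything except the forklift sums to 10^(86.6/10) = 4.571e+08 in linear terms, 86.60 dB.
To meet 89.3 dB overall, the treated forklift may contribute at most 10^(89.3/10) − 4.571e+08 = 3.940e+08, i.e. 85.96 dB.
Required insertion loss = 89.7 − 85.96 = 3.74 dB.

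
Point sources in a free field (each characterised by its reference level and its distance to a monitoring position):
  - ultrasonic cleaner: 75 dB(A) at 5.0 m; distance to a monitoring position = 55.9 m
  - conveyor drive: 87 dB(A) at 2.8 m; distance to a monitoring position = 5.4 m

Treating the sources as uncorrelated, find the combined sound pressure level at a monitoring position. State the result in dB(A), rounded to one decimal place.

81.3 dB(A)

Apply inverse-square spreading to bring every level to the receiver, then sum 10^(L/10).
ultrasonic cleaner: 75 − 20·log₁₀(55.9/5.0) = 75 − 20.97 = 54.03 dB(A).
conveyor drive: 87 − 20·log₁₀(5.4/2.8) = 87 − 5.70 = 81.30 dB(A).
Σ 10^(L/10) = 1.350e+08 → L_total = 10·log₁₀(1.350e+08) = 81.30 dB(A).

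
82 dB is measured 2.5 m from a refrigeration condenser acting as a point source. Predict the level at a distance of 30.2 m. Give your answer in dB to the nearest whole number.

60 dB

Spherical spreading from a point source gives a 20·log₁₀(r₂/r₁) drop.
L₂ = 82 − 20·log₁₀(30.2/2.5) = 82 − 21.641 = 60.36 dB.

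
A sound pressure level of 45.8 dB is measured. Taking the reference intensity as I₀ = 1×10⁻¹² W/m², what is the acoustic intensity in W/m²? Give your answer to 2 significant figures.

I/I₀ = 10^(45.8/10) = 3.802e+04, so I = 3.802e+04 × 10⁻¹² W/m².

3.8e-08 W/m²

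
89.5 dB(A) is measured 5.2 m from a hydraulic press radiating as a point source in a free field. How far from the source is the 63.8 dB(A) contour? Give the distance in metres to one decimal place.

The 25.7 dB drop corresponds to a distance ratio of 10^(25.7/20) for a point source.
r₂ = 5.2·10^((89.5−63.8)/20) = 5.2·10^(25.7/20) = 100.23 m.

100.2 m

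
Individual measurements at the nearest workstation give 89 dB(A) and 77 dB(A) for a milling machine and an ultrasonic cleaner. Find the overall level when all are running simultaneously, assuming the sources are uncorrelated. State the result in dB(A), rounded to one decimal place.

For uncorrelated sources the intensities add, so convert each level to linear form, sum, and take 10·log₁₀ of the total.
Σ 10^(L/10) = 10^(89/10) + 10^(77/10) = 8.444e+08.
L_total = 10·log₁₀(8.444e+08) = 89.27 dB(A).

89.3 dB(A)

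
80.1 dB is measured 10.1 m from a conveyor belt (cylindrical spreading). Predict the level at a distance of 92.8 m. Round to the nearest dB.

70 dB

Line-source attenuation: ΔL = 10·log₁₀(r₂/r₁) = 10·log₁₀(92.8/10.1) = 9.632 dB.
L₂ = 80.1 − 10·log₁₀(92.8/10.1) = 80.1 − 9.632 = 70.47 dB.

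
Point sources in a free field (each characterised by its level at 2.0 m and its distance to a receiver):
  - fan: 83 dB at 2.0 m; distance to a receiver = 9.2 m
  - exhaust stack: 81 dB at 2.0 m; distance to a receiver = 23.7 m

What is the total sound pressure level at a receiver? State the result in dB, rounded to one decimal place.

70.1 dB

Apply inverse-square spreading to bring every level to the receiver, then sum 10^(L/10).
fan: 83 − 20·log₁₀(9.2/2.0) = 83 − 13.26 = 69.74 dB.
exhaust stack: 81 − 20·log₁₀(23.7/2.0) = 81 − 21.47 = 59.53 dB.
Σ 10^(L/10) = 1.033e+07 → L_total = 10·log₁₀(1.033e+07) = 70.14 dB.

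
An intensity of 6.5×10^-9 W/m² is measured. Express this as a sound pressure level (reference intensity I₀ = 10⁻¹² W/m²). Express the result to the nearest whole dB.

I/I₀ = 6.5×10^-9/10⁻¹² = 6.5×10^3, and L = 10·log₁₀(I/I₀).
L = 10·(0.8129 + 3) = 38.13 dB.

38 dB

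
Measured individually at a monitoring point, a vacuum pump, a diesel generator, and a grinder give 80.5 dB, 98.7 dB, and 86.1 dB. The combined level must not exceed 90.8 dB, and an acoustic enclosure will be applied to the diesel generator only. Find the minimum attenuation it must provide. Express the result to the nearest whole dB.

Everything except the diesel generator sums to 10^(80.5/10) + 10^(86.1/10) = 5.196e+08 in linear terms, 87.16 dB.
The limit corresponds to 10^(90.8/10) = 1.202e+09; subtracting the fixed part leaves 6.827e+08 for the diesel generator, i.e. 88.34 dB.
Required insertion loss = 98.7 − 88.34 = 10.36 dB.

10 dB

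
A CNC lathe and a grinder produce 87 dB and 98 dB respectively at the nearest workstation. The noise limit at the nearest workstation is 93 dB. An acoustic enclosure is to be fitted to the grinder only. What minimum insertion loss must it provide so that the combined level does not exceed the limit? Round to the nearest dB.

Everything except the grinder sums to 10^(87/10) = 5.012e+08 in linear terms, 87.00 dB.
To meet 93 dB overall, the treated grinder may contribute at most 10^(93/10) − 5.012e+08 = 1.494e+09, i.e. 91.74 dB.
So the grinder must be reduced from 98 to 91.74 dB: IL = 6.26 dB.

6 dB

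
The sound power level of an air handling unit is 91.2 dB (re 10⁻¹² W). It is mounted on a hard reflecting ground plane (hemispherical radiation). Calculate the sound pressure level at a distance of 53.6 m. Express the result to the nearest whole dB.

Free-field hemispherical radiation: L_p = L_w − 10·log₁₀(2π·r²), r = 53.6 m.
2π·r² = 1.805e+04 m², 10·log₁₀ of that is 42.565 dB.
L_p = 91.2 − 42.565 = 48.63 dB.

49 dB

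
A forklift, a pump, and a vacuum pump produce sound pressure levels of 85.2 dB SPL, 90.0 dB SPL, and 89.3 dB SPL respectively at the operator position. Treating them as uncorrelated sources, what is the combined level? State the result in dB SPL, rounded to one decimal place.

For uncorrelated sources the intensities add, so convert each level to linear form, sum, and take 10·log₁₀ of the total.
Σ 10^(L/10) = 10^(85.2/10) + 10^(90.0/10) + 10^(89.3/10) = 2.182e+09.
L_total = 10·log₁₀(2.182e+09) = 93.39 dB SPL.

93.4 dB SPL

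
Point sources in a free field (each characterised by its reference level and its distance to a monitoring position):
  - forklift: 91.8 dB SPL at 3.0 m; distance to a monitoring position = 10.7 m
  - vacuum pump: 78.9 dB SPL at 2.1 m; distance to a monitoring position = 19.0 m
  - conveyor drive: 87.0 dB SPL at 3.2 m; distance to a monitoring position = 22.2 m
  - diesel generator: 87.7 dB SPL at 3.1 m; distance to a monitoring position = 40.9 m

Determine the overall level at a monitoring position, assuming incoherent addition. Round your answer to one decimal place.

81.3 dB SPL

First find each source's level at the receiver (point-source: −20·log₁₀(r/r_ref)), then combine on an intensity basis.
forklift: 91.8 − 20·log₁₀(10.7/3.0) = 91.8 − 11.05 = 80.75 dB SPL.
vacuum pump: 78.9 − 20·log₁₀(19.0/2.1) = 78.9 − 19.13 = 59.77 dB SPL.
conveyor drive: 87.0 − 20·log₁₀(22.2/3.2) = 87.0 − 16.82 = 70.18 dB SPL.
diesel generator: 87.7 − 20·log₁₀(40.9/3.1) = 87.7 − 22.41 = 65.29 dB SPL.
Σ 10^(L/10) = 1.337e+08 → L_total = 10·log₁₀(1.337e+08) = 81.26 dB SPL.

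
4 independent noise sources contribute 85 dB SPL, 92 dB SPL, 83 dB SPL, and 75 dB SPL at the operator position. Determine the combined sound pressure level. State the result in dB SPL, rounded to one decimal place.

93.3 dB SPL

Incoherent sources combine by intensity addition: L_total = 10·log₁₀(Σ 10^(L_i/10)).
Σ 10^(L/10) = 10^(85/10) + 10^(92/10) + 10^(83/10) + 10^(75/10) = 2.132e+09.
L_total = 10·log₁₀(2.132e+09) = 93.29 dB SPL.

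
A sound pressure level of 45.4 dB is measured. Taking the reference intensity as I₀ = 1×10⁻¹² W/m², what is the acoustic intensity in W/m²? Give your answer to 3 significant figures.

3.47e-08 W/m²

I/I₀ = 10^(45.4/10) = 3.467e+04, so I = 3.467e+04 × 10⁻¹² W/m².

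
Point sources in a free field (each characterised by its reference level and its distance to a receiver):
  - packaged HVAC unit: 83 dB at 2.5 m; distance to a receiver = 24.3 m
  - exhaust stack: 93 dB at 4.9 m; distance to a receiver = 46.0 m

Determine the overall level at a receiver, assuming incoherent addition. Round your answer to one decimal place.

73.9 dB

Propagate each source to the receiver with L = L_ref − 20·log₁₀(r/r_ref), then add intensities.
packaged HVAC unit: 83 − 20·log₁₀(24.3/2.5) = 83 − 19.75 = 63.25 dB.
exhaust stack: 93 − 20·log₁₀(46.0/4.9) = 93 − 19.45 = 73.55 dB.
Σ 10^(L/10) = 2.475e+07 → L_total = 10·log₁₀(2.475e+07) = 73.94 dB.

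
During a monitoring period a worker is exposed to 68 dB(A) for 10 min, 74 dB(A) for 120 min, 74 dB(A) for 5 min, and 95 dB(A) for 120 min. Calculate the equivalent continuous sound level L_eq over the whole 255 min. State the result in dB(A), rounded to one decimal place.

The energy average is taken in the linear domain: L_eq = 10·log₁₀[(Σ tᵢ·10^(Lᵢ/10))/T], T = 255 min.
Σ tᵢ·10^(Lᵢ/10) = 10·10^(68/10) + 120·10^(74/10) + 5·10^(74/10) + 120·10^(95/10) = 3.827e+11.
L_eq = 10·log₁₀(3.827e+11/255) = 91.76 dB(A).

91.8 dB(A)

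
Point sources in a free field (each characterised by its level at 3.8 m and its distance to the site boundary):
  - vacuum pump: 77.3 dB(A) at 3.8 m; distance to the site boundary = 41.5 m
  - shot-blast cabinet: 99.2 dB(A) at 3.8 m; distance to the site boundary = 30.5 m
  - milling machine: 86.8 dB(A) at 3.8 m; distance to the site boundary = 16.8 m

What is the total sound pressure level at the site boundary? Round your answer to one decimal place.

81.9 dB(A)

Propagate each source to the receiver with L = L_ref − 20·log₁₀(r/r_ref), then add intensities.
vacuum pump: 77.3 − 20·log₁₀(41.5/3.8) = 77.3 − 20.77 = 56.53 dB(A).
shot-blast cabinet: 99.2 − 20·log₁₀(30.5/3.8) = 99.2 − 18.09 = 81.11 dB(A).
milling machine: 86.8 − 20·log₁₀(16.8/3.8) = 86.8 − 12.91 = 73.89 dB(A).
Σ 10^(L/10) = 1.541e+08 → L_total = 10·log₁₀(1.541e+08) = 81.88 dB(A).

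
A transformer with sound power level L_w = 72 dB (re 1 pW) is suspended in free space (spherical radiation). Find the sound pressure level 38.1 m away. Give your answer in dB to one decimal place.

29.4 dB

Free-field spherical radiation: L_p = L_w − 10·log₁₀(4π·r²), r = 38.1 m.
4π·r² = 1.824e+04 m², 10·log₁₀ of that is 42.611 dB.
L_p = 72 − 42.611 = 29.39 dB.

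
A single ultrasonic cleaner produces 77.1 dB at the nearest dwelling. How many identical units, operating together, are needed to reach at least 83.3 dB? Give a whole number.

5

N identical sources give L₁ + 10·log₁₀ N, so require 10·log₁₀ N ≥ 83.3 − 77.1 = 6.2 dB.
N ≥ 10^(6.2/10) = 4.169, so N = 5.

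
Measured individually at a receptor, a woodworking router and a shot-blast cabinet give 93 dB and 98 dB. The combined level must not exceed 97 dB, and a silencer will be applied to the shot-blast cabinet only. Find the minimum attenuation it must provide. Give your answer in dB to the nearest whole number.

3 dB

The untreated sources together contribute 10^(93/10) = 1.995e+09, i.e. 93.00 dB.
To meet 97 dB overall, the treated shot-blast cabinet may contribute at most 10^(97/10) − 1.995e+09 = 3.017e+09, i.e. 94.80 dB.
Required insertion loss = 98 − 94.80 = 3.20 dB.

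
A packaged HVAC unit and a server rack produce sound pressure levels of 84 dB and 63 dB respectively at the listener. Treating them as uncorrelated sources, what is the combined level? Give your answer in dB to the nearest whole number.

84 dB

For uncorrelated sources the intensities add, so convert each level to linear form, sum, and take 10·log₁₀ of the total.
Σ 10^(L/10) = 10^(84/10) + 10^(63/10) = 2.532e+08.
L_total = 10·log₁₀(2.532e+08) = 84.03 dB.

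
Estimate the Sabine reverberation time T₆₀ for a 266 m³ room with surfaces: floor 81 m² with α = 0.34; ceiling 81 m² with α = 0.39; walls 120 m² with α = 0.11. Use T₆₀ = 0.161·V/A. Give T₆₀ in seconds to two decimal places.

0.59 s

Summing Sᵢαᵢ: 81·0.34 + 81·0.39 + 120·0.11 = 72.33 m².
T₆₀ = 0.161 × 266 / 72.33 = 0.592 s.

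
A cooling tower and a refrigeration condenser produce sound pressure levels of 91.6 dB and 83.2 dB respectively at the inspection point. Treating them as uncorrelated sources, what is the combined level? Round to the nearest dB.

92 dB

Incoherent sources combine by intensity addition: L_total = 10·log₁₀(Σ 10^(L_i/10)).
Σ 10^(L/10) = 10^(91.6/10) + 10^(83.2/10) = 1.654e+09.
L_total = 10·log₁₀(1.654e+09) = 92.19 dB.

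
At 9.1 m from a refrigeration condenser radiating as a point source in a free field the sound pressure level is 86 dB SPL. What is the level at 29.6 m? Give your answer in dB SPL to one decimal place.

For a point source, L₂ = L₁ − 20·log₁₀(r₂/r₁).
L₂ = 86 − 20·log₁₀(29.6/9.1) = 86 − 10.245 = 75.75 dB SPL.

75.8 dB SPL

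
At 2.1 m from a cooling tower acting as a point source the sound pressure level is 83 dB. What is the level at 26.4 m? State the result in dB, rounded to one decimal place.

61.0 dB

Spherical spreading from a point source gives a 20·log₁₀(r₂/r₁) drop.
L₂ = 83 − 20·log₁₀(26.4/2.1) = 83 − 21.988 = 61.01 dB.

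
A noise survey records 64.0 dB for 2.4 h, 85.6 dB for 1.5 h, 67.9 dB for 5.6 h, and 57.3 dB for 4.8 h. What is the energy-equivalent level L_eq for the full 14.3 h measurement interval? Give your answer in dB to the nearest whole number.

76 dB

The energy average is taken in the linear domain: L_eq = 10·log₁₀[(Σ tᵢ·10^(Lᵢ/10))/T], T = 14.3 h.
Σ tᵢ·10^(Lᵢ/10) = 2.4·10^(64.0/10) + 1.5·10^(85.6/10) + 5.6·10^(67.9/10) + 4.8·10^(57.3/10) = 5.878e+08.
L_eq = 10·log₁₀(5.878e+08/14.3) = 76.14 dB.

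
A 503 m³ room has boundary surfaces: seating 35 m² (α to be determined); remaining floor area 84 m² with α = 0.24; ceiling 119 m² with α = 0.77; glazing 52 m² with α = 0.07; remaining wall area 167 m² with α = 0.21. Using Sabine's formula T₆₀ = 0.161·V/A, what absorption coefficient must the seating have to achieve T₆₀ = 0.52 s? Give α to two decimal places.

0.15

From T₆₀ = 0.161·V/A, the target T₆₀ = 0.52 s needs A = 0.161·503/0.52 = 155.74 m².
Absorption from the other surfaces = 84·0.24 + 119·0.77 + 52·0.07 + 167·0.21 = 150.50 m², so the seating must supply 5.24 m² over 35 m².
α = 5.24/35 = 0.150.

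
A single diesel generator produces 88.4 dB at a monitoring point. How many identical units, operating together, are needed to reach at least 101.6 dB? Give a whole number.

21

Need L₁ + 10·log₁₀ N ≥ 101.6, i.e. log₁₀ N ≥ 1.32.
N ≥ 10^(13.2/10) = 20.893, so N = 21.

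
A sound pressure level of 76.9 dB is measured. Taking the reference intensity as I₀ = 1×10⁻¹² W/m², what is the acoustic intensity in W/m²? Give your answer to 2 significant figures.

I/I₀ = 10^(76.9/10) = 4.898e+07, so I = 4.898e+07 × 10⁻¹² W/m².

4.9e-05 W/m²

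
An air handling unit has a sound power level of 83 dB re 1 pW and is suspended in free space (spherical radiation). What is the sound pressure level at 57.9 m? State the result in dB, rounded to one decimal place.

36.8 dB

Free-field spherical radiation: L_p = L_w − 10·log₁₀(4π·r²), r = 57.9 m.
4π·r² = 4.213e+04 m², 10·log₁₀ of that is 46.246 dB.
L_p = 83 − 46.246 = 36.75 dB.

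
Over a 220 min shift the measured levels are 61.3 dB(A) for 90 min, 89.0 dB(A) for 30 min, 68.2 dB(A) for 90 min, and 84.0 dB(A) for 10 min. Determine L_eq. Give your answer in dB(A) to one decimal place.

80.9 dB(A)

The energy average is taken in the linear domain: L_eq = 10·log₁₀[(Σ tᵢ·10^(Lᵢ/10))/T], T = 220 min.
Σ tᵢ·10^(Lᵢ/10) = 90·10^(61.3/10) + 30·10^(89.0/10) + 90·10^(68.2/10) + 10·10^(84.0/10) = 2.706e+10.
L_eq = 10·log₁₀(2.706e+10/220) = 80.90 dB(A).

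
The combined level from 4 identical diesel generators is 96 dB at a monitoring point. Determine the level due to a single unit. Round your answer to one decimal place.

For N identical incoherent sources L_total = L₁ + 10·log₁₀ N, so L₁ = 96 − 10·log₁₀(4) = 96 − 6.021.

90.0 dB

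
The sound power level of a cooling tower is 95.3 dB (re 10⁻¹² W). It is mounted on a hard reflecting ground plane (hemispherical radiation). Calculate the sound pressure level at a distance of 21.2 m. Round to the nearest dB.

Free-field hemispherical radiation: L_p = L_w − 10·log₁₀(2π·r²), r = 21.2 m.
2π·r² = 2824 m², 10·log₁₀ of that is 34.509 dB.
L_p = 95.3 − 34.509 = 60.79 dB.

61 dB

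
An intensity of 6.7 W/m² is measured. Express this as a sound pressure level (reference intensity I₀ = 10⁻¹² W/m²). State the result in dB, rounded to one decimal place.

128.3 dB

I/I₀ = 6.7/10⁻¹² = 6.7×10^12, and L = 10·log₁₀(I/I₀).
L = 10·(0.8261 + 12) = 128.26 dB.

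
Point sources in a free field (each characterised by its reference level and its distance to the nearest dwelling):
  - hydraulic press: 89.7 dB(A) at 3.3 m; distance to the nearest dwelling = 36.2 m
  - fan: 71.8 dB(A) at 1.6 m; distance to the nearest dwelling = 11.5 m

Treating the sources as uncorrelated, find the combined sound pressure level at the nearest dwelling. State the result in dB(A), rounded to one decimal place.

Propagate each source to the receiver with L = L_ref − 20·log₁₀(r/r_ref), then add intensities.
hydraulic press: 89.7 − 20·log₁₀(36.2/3.3) = 89.7 − 20.80 = 68.90 dB(A).
fan: 71.8 − 20·log₁₀(11.5/1.6) = 71.8 − 17.13 = 54.67 dB(A).
Σ 10^(L/10) = 8.049e+06 → L_total = 10·log₁₀(8.049e+06) = 69.06 dB(A).

69.1 dB(A)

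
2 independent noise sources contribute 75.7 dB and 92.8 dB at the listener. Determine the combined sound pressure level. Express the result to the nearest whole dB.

93 dB

Incoherent sources combine by intensity addition: L_total = 10·log₁₀(Σ 10^(L_i/10)).
Σ 10^(L/10) = 10^(75.7/10) + 10^(92.8/10) = 1.943e+09.
L_total = 10·log₁₀(1.943e+09) = 92.88 dB.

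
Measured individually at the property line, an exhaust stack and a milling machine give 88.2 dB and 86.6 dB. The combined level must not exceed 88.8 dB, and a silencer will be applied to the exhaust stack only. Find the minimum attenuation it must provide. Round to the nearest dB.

Fixed contribution from the other source: Σ 10^(L/10) = 10^(86.6/10) = 4.571e+08 (86.60 dB).
To meet 88.8 dB overall, the treated exhaust stack may contribute at most 10^(88.8/10) − 4.571e+08 = 3.015e+08, i.e. 84.79 dB.
Required insertion loss = 88.2 − 84.79 = 3.41 dB.

3 dB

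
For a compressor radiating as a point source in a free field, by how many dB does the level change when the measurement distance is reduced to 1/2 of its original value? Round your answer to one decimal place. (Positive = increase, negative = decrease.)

Point-source spreading: ΔL = −20·log₁₀(r₂/r₁).
ΔL = −20·log₁₀(0.5) = +6.02 dB.

+6.0 dB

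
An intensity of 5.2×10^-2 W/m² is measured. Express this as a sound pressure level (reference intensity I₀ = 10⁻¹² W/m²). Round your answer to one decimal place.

I/I₀ = 5.2×10^-2/10⁻¹² = 5.2×10^10, and L = 10·log₁₀(I/I₀).
L = 10·(0.7160 + 10) = 107.16 dB.

107.2 dB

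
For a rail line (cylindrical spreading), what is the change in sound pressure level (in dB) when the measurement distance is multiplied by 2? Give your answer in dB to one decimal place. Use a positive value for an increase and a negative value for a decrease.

With cylindrical spreading the level changes by −10·log₁₀(r₂/r₁).
ΔL = −10·log₁₀(2) = -3.01 dB.

-3.0 dB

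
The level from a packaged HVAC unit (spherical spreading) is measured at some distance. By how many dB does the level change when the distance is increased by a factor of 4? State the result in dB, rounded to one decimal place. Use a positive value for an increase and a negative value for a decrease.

With spherical spreading the level changes by −20·log₁₀(r₂/r₁).
ΔL = −20·log₁₀(4) = -12.04 dB.

-12.0 dB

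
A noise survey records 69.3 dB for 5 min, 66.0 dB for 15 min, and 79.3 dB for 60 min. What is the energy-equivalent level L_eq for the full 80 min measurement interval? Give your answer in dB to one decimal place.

78.1 dB

L_eq = 10·log₁₀[(1/T)·Σ tᵢ·10^(Lᵢ/10)] with T = 80 min.
Σ tᵢ·10^(Lᵢ/10) = 5·10^(69.3/10) + 15·10^(66.0/10) + 60·10^(79.3/10) = 5.209e+09.
L_eq = 10·log₁₀(5.209e+09/80) = 78.14 dB.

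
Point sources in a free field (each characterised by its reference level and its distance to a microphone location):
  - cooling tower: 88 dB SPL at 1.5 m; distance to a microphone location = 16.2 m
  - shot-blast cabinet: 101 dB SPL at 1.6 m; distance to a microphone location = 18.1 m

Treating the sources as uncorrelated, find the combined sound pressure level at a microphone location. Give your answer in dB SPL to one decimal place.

80.2 dB SPL

First find each source's level at the receiver (point-source: −20·log₁₀(r/r_ref)), then combine on an intensity basis.
cooling tower: 88 − 20·log₁₀(16.2/1.5) = 88 − 20.67 = 67.33 dB SPL.
shot-blast cabinet: 101 − 20·log₁₀(18.1/1.6) = 101 − 21.07 = 79.93 dB SPL.
Σ 10^(L/10) = 1.038e+08 → L_total = 10·log₁₀(1.038e+08) = 80.16 dB SPL.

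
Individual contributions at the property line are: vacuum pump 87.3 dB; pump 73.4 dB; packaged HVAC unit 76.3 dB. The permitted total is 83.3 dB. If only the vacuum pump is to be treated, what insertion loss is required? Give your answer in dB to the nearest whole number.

Everything except the vacuum pump sums to 10^(73.4/10) + 10^(76.3/10) = 6.454e+07 in linear terms, 78.10 dB.
The limit corresponds to 10^(83.3/10) = 2.138e+08; subtracting the fixed part leaves 1.493e+08 for the vacuum pump, i.e. 81.74 dB.
Required insertion loss = 87.3 − 81.74 = 5.56 dB.

6 dB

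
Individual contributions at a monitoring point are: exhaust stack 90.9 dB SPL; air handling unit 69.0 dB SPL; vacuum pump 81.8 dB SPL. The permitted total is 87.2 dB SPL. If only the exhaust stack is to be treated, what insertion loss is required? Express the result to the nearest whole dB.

5 dB

Everything except the exhaust stack sums to 10^(69.0/10) + 10^(81.8/10) = 1.593e+08 in linear terms, 82.02 dB SPL.
The limit corresponds to 10^(87.2/10) = 5.248e+08; subtracting the fixed part leaves 3.655e+08 for the exhaust stack, i.e. 85.63 dB SPL.
So the exhaust stack must be reduced from 90.9 to 85.63 dB SPL: IL = 5.27 dB.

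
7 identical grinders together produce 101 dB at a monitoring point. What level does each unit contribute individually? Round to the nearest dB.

93 dB

7 equal contributions raise the level by 10·log₁₀ 7 = 8.451 dB, so each unit alone gives 101 − 8.451.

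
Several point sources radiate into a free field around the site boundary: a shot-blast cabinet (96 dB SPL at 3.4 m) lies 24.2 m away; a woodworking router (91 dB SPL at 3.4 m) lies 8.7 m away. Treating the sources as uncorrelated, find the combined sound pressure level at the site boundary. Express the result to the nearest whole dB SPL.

84 dB SPL

First find each source's level at the receiver (point-source: −20·log₁₀(r/r_ref)), then combine on an intensity basis.
shot-blast cabinet: 96 − 20·log₁₀(24.2/3.4) = 96 − 17.05 = 78.95 dB SPL.
woodworking router: 91 − 20·log₁₀(8.7/3.4) = 91 − 8.16 = 82.84 dB SPL.
Σ 10^(L/10) = 2.709e+08 → L_total = 10·log₁₀(2.709e+08) = 84.33 dB SPL.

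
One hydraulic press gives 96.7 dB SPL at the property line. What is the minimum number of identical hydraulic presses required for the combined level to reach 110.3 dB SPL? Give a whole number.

The shortfall is 110.3 − 96.7 = 13.6 dB, and N units add 10·log₁₀ N, so need 10·log₁₀ N ≥ 13.6.
N ≥ 10^(13.6/10) = 22.909, so N = 23.

23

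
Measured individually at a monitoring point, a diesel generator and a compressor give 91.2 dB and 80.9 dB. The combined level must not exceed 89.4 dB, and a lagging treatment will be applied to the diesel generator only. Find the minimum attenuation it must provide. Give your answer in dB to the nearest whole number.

2 dB

The untreated sources together contribute 10^(80.9/10) = 1.230e+08, i.e. 80.90 dB.
The limit corresponds to 10^(89.4/10) = 8.710e+08; subtracting the fixed part leaves 7.479e+08 for the diesel generator, i.e. 88.74 dB.
So the diesel generator must be reduced from 91.2 to 88.74 dB: IL = 2.46 dB.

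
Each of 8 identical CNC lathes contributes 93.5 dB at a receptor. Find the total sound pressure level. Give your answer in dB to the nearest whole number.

With 8 equal, uncorrelated contributions the intensity is 8× that of one unit, giving a rise of 10·log₁₀ 8.
L_total = 93.5 + 10·log₁₀(8) = 93.5 + 9.031 = 102.53 dB.

103 dB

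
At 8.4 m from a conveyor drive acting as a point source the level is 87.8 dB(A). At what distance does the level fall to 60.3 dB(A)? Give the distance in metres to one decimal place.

199.2 m

Point-source spreading drops the level by 20·log₁₀(r₂/r₁); inverting, r₂/r₁ = 10^(ΔL/20).
r₂ = 8.4·10^((87.8−60.3)/20) = 8.4·10^(27.5/20) = 199.20 m.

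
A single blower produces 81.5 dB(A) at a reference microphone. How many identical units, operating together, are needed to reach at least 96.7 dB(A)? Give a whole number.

34

The shortfall is 96.7 − 81.5 = 15.2 dB, and N units add 10·log₁₀ N, so need 10·log₁₀ N ≥ 15.2.
N ≥ 10^(15.2/10) = 33.113, so N = 34.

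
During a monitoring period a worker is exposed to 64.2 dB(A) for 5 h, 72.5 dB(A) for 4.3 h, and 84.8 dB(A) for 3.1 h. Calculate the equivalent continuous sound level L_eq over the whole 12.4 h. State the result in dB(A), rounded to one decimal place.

79.2 dB(A)

The energy average is taken in the linear domain: L_eq = 10·log₁₀[(Σ tᵢ·10^(Lᵢ/10))/T], T = 12.4 h.
Σ tᵢ·10^(Lᵢ/10) = 5·10^(64.2/10) + 4.3·10^(72.5/10) + 3.1·10^(84.8/10) = 1.026e+09.
L_eq = 10·log₁₀(1.026e+09/12.4) = 79.18 dB(A).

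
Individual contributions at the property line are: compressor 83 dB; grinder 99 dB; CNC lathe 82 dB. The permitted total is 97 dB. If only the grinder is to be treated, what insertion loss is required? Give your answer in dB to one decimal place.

2.3 dB

Fixed contribution from the other sources: Σ 10^(L/10) = 10^(83/10) + 10^(82/10) = 3.580e+08 (85.54 dB).
To meet 97 dB overall, the treated grinder may contribute at most 10^(97/10) − 3.580e+08 = 4.654e+09, i.e. 96.68 dB.
Required insertion loss = 99 − 96.68 = 2.32 dB.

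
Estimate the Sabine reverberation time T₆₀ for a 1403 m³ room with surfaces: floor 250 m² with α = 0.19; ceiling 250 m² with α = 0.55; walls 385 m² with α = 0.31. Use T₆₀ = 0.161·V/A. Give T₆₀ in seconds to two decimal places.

Summing Sᵢαᵢ: 250·0.19 + 250·0.55 + 385·0.31 = 304.35 m².
T₆₀ = 0.161·V/A = 0.161·1403/304.35 = 0.742 s.

0.74 s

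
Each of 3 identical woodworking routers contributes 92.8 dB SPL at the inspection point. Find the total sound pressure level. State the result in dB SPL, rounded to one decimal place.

97.6 dB SPL

N identical incoherent sources raise the level by 10·log₁₀ N.
L_total = 92.8 + 10·log₁₀(3) = 92.8 + 4.771 = 97.57 dB SPL.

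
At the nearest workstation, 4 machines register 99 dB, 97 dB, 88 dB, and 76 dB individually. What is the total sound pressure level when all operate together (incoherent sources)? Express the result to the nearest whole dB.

101 dB

Incoherent sources combine by intensity addition: L_total = 10·log₁₀(Σ 10^(L_i/10)).
Σ 10^(L/10) = 10^(99/10) + 10^(97/10) + 10^(88/10) + 10^(76/10) = 1.363e+10.
L_total = 10·log₁₀(1.363e+10) = 101.34 dB.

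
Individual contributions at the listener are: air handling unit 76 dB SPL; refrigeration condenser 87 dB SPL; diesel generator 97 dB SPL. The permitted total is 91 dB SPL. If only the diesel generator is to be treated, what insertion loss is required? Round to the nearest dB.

8 dB

Fixed contribution from the other sources: Σ 10^(L/10) = 10^(76/10) + 10^(87/10) = 5.410e+08 (87.33 dB SPL).
To meet 91 dB SPL overall, the treated diesel generator may contribute at most 10^(91/10) − 5.410e+08 = 7.179e+08, i.e. 88.56 dB SPL.
So the diesel generator must be reduced from 97 to 88.56 dB SPL: IL = 8.44 dB.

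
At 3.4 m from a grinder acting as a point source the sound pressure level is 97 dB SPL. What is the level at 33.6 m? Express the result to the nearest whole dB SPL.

77 dB SPL

For a point source, L₂ = L₁ − 20·log₁₀(r₂/r₁).
L₂ = 97 − 20·log₁₀(33.6/3.4) = 97 − 19.897 = 77.10 dB SPL.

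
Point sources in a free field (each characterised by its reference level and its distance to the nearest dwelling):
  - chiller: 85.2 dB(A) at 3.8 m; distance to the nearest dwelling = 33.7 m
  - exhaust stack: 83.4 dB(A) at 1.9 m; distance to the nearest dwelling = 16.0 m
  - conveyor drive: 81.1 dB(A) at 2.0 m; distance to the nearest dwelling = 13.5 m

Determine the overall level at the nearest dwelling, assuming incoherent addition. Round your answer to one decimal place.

70.1 dB(A)

Apply inverse-square spreading to bring every level to the receiver, then sum 10^(L/10).
chiller: 85.2 − 20·log₁₀(33.7/3.8) = 85.2 − 18.96 = 66.24 dB(A).
exhaust stack: 83.4 − 20·log₁₀(16.0/1.9) = 83.4 − 18.51 = 64.89 dB(A).
conveyor drive: 81.1 − 20·log₁₀(13.5/2.0) = 81.1 − 16.59 = 64.51 dB(A).
Σ 10^(L/10) = 1.012e+07 → L_total = 10·log₁₀(1.012e+07) = 70.05 dB(A).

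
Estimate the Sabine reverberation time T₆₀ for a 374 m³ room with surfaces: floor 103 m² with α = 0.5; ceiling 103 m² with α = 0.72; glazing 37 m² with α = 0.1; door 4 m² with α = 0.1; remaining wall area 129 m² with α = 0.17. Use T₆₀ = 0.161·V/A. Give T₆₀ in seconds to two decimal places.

0.40 s

Total absorption A = 103·0.5 + 103·0.72 + 37·0.1 + 4·0.1 + 129·0.17 = 151.69 m² sabins.
T₆₀ = 0.161 × 374 / 151.69 = 0.397 s.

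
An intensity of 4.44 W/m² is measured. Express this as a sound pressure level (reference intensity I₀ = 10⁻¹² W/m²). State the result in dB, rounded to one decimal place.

I/I₀ = 4.44/10⁻¹² = 4.44×10^12, and L = 10·log₁₀(I/I₀).
L = 10·(0.6474 + 12) = 126.47 dB.

126.5 dB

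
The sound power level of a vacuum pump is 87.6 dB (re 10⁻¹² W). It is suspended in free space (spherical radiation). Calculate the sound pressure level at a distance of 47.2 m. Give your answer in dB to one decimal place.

L_p = L_w − 10·log₁₀(4π·r²) with r = 47.2 m.
4π·r² = 2.8e+04 m², 10·log₁₀ of that is 44.471 dB.
L_p = 87.6 − 44.471 = 43.13 dB.

43.1 dB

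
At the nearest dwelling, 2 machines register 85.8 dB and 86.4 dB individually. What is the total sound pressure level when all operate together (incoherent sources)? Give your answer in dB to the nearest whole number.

Incoherent sources combine by intensity addition: L_total = 10·log₁₀(Σ 10^(L_i/10)).
Σ 10^(L/10) = 10^(85.8/10) + 10^(86.4/10) = 8.167e+08.
L_total = 10·log₁₀(8.167e+08) = 89.12 dB.

89 dB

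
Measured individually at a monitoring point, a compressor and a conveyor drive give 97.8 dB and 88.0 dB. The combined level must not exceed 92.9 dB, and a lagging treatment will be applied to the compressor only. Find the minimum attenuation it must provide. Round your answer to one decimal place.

Everything except the compressor sums to 10^(88.0/10) = 6.310e+08 in linear terms, 88.00 dB.
The limit corresponds to 10^(92.9/10) = 1.950e+09; subtracting the fixed part leaves 1.319e+09 for the compressor, i.e. 91.20 dB.
Required insertion loss = 97.8 − 91.20 = 6.60 dB.

6.6 dB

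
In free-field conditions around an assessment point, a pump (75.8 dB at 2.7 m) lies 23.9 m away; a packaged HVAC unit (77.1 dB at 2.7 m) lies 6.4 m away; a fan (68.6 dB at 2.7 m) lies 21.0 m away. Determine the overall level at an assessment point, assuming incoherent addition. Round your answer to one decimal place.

Propagate each source to the receiver with L = L_ref − 20·log₁₀(r/r_ref), then add intensities.
pump: 75.8 − 20·log₁₀(23.9/2.7) = 75.8 − 18.94 = 56.86 dB.
packaged HVAC unit: 77.1 − 20·log₁₀(6.4/2.7) = 77.1 − 7.50 = 69.60 dB.
fan: 68.6 − 20·log₁₀(21.0/2.7) = 68.6 − 17.82 = 50.78 dB.
Σ 10^(L/10) = 9.733e+06 → L_total = 10·log₁₀(9.733e+06) = 69.88 dB.

69.9 dB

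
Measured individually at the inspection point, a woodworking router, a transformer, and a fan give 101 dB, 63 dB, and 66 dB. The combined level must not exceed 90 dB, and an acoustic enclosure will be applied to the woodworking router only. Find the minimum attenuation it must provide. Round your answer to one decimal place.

Fixed contribution from the other sources: Σ 10^(L/10) = 10^(63/10) + 10^(66/10) = 5.976e+06 (67.76 dB).
The limit corresponds to 10^(90/10) = 1.000e+09; subtracting the fixed part leaves 9.940e+08 for the woodworking router, i.e. 89.97 dB.
So the woodworking router must be reduced from 101 to 89.97 dB: IL = 11.03 dB.

11.0 dB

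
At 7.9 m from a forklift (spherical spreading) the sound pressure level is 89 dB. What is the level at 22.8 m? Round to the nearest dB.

80 dB

For a point source, L₂ = L₁ − 20·log₁₀(r₂/r₁).
L₂ = 89 − 20·log₁₀(22.8/7.9) = 89 − 9.206 = 79.79 dB.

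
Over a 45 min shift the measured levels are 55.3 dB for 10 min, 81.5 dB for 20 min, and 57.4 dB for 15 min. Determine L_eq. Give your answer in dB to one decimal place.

L_eq = 10·log₁₀[(1/T)·Σ tᵢ·10^(Lᵢ/10)] with T = 45 min.
Σ tᵢ·10^(Lᵢ/10) = 10·10^(55.3/10) + 20·10^(81.5/10) + 15·10^(57.4/10) = 2.837e+09.
L_eq = 10·log₁₀(2.837e+09/45) = 78.00 dB.

78.0 dB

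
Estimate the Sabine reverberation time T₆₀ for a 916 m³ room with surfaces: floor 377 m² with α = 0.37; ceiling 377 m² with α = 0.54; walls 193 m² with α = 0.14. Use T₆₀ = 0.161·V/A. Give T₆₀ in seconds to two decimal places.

0.40 s

A = Σ Sᵢαᵢ = 377·0.37 + 377·0.54 + 193·0.14 = 370.09 m².
T₆₀ = 0.161 × 916 / 370.09 = 0.398 s.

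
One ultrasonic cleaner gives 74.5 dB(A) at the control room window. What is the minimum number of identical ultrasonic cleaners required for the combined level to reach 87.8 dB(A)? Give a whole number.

22

N identical sources give L₁ + 10·log₁₀ N, so require 10·log₁₀ N ≥ 87.8 − 74.5 = 13.3 dB.
N ≥ 10^(13.3/10) = 21.380, so N = 22.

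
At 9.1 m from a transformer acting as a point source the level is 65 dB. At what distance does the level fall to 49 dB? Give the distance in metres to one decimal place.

57.4 m

Point-source spreading drops the level by 20·log₁₀(r₂/r₁); inverting, r₂/r₁ = 10^(ΔL/20).
r₂ = 9.1·10^((65−49)/20) = 9.1·10^(16.0/20) = 57.42 m.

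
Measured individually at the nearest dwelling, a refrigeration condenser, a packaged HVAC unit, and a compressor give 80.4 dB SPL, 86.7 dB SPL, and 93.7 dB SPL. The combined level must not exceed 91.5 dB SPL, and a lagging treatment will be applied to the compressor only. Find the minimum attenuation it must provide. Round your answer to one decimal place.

Fixed contribution from the other sources: Σ 10^(L/10) = 10^(80.4/10) + 10^(86.7/10) = 5.774e+08 (87.61 dB SPL).
To meet 91.5 dB SPL overall, the treated compressor may contribute at most 10^(91.5/10) − 5.774e+08 = 8.352e+08, i.e. 89.22 dB SPL.
So the compressor must be reduced from 93.7 to 89.22 dB SPL: IL = 4.48 dB.

4.5 dB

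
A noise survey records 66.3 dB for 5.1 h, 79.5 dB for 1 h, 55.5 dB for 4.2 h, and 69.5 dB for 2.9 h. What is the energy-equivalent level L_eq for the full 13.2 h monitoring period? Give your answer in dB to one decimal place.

70.2 dB

L_eq = 10·log₁₀[(1/T)·Σ tᵢ·10^(Lᵢ/10)] with T = 13.2 h.
Σ tᵢ·10^(Lᵢ/10) = 5.1·10^(66.3/10) + 1·10^(79.5/10) + 4.2·10^(55.5/10) + 2.9·10^(69.5/10) = 1.382e+08.
L_eq = 10·log₁₀(1.382e+08/13.2) = 70.20 dB.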